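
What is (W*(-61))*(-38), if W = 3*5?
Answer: 34770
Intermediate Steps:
W = 15
(W*(-61))*(-38) = (15*(-61))*(-38) = -915*(-38) = 34770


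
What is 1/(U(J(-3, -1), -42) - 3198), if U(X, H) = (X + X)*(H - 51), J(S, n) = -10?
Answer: -1/1338 ≈ -0.00074738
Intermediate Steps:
U(X, H) = 2*X*(-51 + H) (U(X, H) = (2*X)*(-51 + H) = 2*X*(-51 + H))
1/(U(J(-3, -1), -42) - 3198) = 1/(2*(-10)*(-51 - 42) - 3198) = 1/(2*(-10)*(-93) - 3198) = 1/(1860 - 3198) = 1/(-1338) = -1/1338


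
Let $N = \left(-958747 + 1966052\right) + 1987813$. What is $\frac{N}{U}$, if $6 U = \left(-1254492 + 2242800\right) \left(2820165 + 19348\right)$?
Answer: $\frac{1497559}{233859451167} \approx 6.4037 \cdot 10^{-6}$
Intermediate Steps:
$N = 2995118$ ($N = 1007305 + 1987813 = 2995118$)
$U = 467718902334$ ($U = \frac{\left(-1254492 + 2242800\right) \left(2820165 + 19348\right)}{6} = \frac{988308 \cdot 2839513}{6} = \frac{1}{6} \cdot 2806313414004 = 467718902334$)
$\frac{N}{U} = \frac{2995118}{467718902334} = 2995118 \cdot \frac{1}{467718902334} = \frac{1497559}{233859451167}$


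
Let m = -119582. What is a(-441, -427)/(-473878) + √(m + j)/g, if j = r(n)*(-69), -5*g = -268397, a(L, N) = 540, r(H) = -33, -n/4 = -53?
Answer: -270/236939 + 5*I*√117305/268397 ≈ -0.0011395 + 0.0063804*I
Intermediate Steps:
n = 212 (n = -4*(-53) = 212)
g = 268397/5 (g = -⅕*(-268397) = 268397/5 ≈ 53679.)
j = 2277 (j = -33*(-69) = 2277)
a(-441, -427)/(-473878) + √(m + j)/g = 540/(-473878) + √(-119582 + 2277)/(268397/5) = 540*(-1/473878) + √(-117305)*(5/268397) = -270/236939 + (I*√117305)*(5/268397) = -270/236939 + 5*I*√117305/268397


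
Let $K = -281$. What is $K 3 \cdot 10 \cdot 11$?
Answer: $-92730$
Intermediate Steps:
$K 3 \cdot 10 \cdot 11 = - 281 \cdot 3 \cdot 10 \cdot 11 = - 281 \cdot 30 \cdot 11 = \left(-281\right) 330 = -92730$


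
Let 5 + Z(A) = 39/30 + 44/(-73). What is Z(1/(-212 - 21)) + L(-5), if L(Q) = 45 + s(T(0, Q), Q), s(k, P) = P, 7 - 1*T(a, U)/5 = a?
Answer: 26059/730 ≈ 35.697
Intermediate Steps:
T(a, U) = 35 - 5*a
Z(A) = -3141/730 (Z(A) = -5 + (39/30 + 44/(-73)) = -5 + (39*(1/30) + 44*(-1/73)) = -5 + (13/10 - 44/73) = -5 + 509/730 = -3141/730)
L(Q) = 45 + Q
Z(1/(-212 - 21)) + L(-5) = -3141/730 + (45 - 5) = -3141/730 + 40 = 26059/730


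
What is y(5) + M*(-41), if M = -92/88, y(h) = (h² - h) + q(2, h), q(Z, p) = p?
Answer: 1493/22 ≈ 67.864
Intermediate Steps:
y(h) = h² (y(h) = (h² - h) + h = h²)
M = -23/22 (M = -92*1/88 = -23/22 ≈ -1.0455)
y(5) + M*(-41) = 5² - 23/22*(-41) = 25 + 943/22 = 1493/22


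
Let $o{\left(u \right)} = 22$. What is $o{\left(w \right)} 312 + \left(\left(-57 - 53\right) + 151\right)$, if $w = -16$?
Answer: $6905$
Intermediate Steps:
$o{\left(w \right)} 312 + \left(\left(-57 - 53\right) + 151\right) = 22 \cdot 312 + \left(\left(-57 - 53\right) + 151\right) = 6864 + \left(-110 + 151\right) = 6864 + 41 = 6905$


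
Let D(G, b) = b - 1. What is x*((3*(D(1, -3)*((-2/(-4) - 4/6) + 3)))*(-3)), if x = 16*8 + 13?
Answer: 14382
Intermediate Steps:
D(G, b) = -1 + b
x = 141 (x = 128 + 13 = 141)
x*((3*(D(1, -3)*((-2/(-4) - 4/6) + 3)))*(-3)) = 141*((3*((-1 - 3)*((-2/(-4) - 4/6) + 3)))*(-3)) = 141*((3*(-4*((-2*(-1/4) - 4*1/6) + 3)))*(-3)) = 141*((3*(-4*((1/2 - 2/3) + 3)))*(-3)) = 141*((3*(-4*(-1/6 + 3)))*(-3)) = 141*((3*(-4*17/6))*(-3)) = 141*((3*(-34/3))*(-3)) = 141*(-34*(-3)) = 141*102 = 14382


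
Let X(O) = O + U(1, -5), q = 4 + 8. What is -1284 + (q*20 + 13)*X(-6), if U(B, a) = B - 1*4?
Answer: -3561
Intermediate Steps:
U(B, a) = -4 + B (U(B, a) = B - 4 = -4 + B)
q = 12
X(O) = -3 + O (X(O) = O + (-4 + 1) = O - 3 = -3 + O)
-1284 + (q*20 + 13)*X(-6) = -1284 + (12*20 + 13)*(-3 - 6) = -1284 + (240 + 13)*(-9) = -1284 + 253*(-9) = -1284 - 2277 = -3561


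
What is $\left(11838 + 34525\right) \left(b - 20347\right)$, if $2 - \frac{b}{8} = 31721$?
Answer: $-12708051937$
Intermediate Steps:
$b = -253752$ ($b = 16 - 253768 = -253752$)
$\left(11838 + 34525\right) \left(b - 20347\right) = \left(11838 + 34525\right) \left(-253752 - 20347\right) = 46363 \left(-274099\right) = -12708051937$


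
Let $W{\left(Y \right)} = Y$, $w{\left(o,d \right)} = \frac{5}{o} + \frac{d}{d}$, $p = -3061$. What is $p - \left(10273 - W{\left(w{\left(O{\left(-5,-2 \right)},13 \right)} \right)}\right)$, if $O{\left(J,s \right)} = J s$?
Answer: $- \frac{26665}{2} \approx -13333.0$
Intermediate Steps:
$w{\left(o,d \right)} = 1 + \frac{5}{o}$ ($w{\left(o,d \right)} = \frac{5}{o} + 1 = 1 + \frac{5}{o}$)
$p - \left(10273 - W{\left(w{\left(O{\left(-5,-2 \right)},13 \right)} \right)}\right) = -3061 - \left(10273 - \frac{5 - -10}{\left(-5\right) \left(-2\right)}\right) = -3061 - \left(10273 - \frac{5 + 10}{10}\right) = -3061 - \left(10273 - \frac{1}{10} \cdot 15\right) = -3061 - \left(10273 - \frac{3}{2}\right) = -3061 - \frac{20543}{2} = - \frac{26665}{2}$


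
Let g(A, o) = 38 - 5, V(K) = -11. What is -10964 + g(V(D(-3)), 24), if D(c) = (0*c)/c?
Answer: -10931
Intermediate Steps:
D(c) = 0 (D(c) = 0/c = 0)
g(A, o) = 33
-10964 + g(V(D(-3)), 24) = -10964 + 33 = -10931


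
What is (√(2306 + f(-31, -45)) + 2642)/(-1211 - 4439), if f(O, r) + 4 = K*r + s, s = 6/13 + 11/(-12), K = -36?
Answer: -1321/2825 - √23858679/440700 ≈ -0.47869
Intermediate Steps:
s = -71/156 (s = 6*(1/13) + 11*(-1/12) = 6/13 - 11/12 = -71/156 ≈ -0.45513)
f(O, r) = -695/156 - 36*r (f(O, r) = -4 + (-36*r - 71/156) = -4 + (-71/156 - 36*r) = -695/156 - 36*r)
(√(2306 + f(-31, -45)) + 2642)/(-1211 - 4439) = (√(2306 + (-695/156 - 36*(-45))) + 2642)/(-1211 - 4439) = (√(2306 + (-695/156 + 1620)) + 2642)/(-5650) = (√(2306 + 252025/156) + 2642)*(-1/5650) = (√(611761/156) + 2642)*(-1/5650) = (√23858679/78 + 2642)*(-1/5650) = (2642 + √23858679/78)*(-1/5650) = -1321/2825 - √23858679/440700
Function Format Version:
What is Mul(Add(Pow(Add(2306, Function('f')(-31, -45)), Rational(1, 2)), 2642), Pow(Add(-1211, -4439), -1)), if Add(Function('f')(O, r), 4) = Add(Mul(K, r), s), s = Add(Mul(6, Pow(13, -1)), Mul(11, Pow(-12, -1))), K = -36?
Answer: Add(Rational(-1321, 2825), Mul(Rational(-1, 440700), Pow(23858679, Rational(1, 2)))) ≈ -0.47869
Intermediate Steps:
s = Rational(-71, 156) (s = Add(Mul(6, Rational(1, 13)), Mul(11, Rational(-1, 12))) = Add(Rational(6, 13), Rational(-11, 12)) = Rational(-71, 156) ≈ -0.45513)
Function('f')(O, r) = Add(Rational(-695, 156), Mul(-36, r)) (Function('f')(O, r) = Add(-4, Add(Mul(-36, r), Rational(-71, 156))) = Add(-4, Add(Rational(-71, 156), Mul(-36, r))) = Add(Rational(-695, 156), Mul(-36, r)))
Mul(Add(Pow(Add(2306, Function('f')(-31, -45)), Rational(1, 2)), 2642), Pow(Add(-1211, -4439), -1)) = Mul(Add(Pow(Add(2306, Add(Rational(-695, 156), Mul(-36, -45))), Rational(1, 2)), 2642), Pow(Add(-1211, -4439), -1)) = Mul(Add(Pow(Add(2306, Add(Rational(-695, 156), 1620)), Rational(1, 2)), 2642), Pow(-5650, -1)) = Mul(Add(Pow(Add(2306, Rational(252025, 156)), Rational(1, 2)), 2642), Rational(-1, 5650)) = Mul(Add(Pow(Rational(611761, 156), Rational(1, 2)), 2642), Rational(-1, 5650)) = Mul(Add(Mul(Rational(1, 78), Pow(23858679, Rational(1, 2))), 2642), Rational(-1, 5650)) = Mul(Add(2642, Mul(Rational(1, 78), Pow(23858679, Rational(1, 2)))), Rational(-1, 5650)) = Add(Rational(-1321, 2825), Mul(Rational(-1, 440700), Pow(23858679, Rational(1, 2))))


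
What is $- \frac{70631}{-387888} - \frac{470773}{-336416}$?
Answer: $\frac{12898037245}{8155733088} \approx 1.5815$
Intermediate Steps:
$- \frac{70631}{-387888} - \frac{470773}{-336416} = \left(-70631\right) \left(- \frac{1}{387888}\right) - - \frac{470773}{336416} = \frac{70631}{387888} + \frac{470773}{336416} = \frac{12898037245}{8155733088}$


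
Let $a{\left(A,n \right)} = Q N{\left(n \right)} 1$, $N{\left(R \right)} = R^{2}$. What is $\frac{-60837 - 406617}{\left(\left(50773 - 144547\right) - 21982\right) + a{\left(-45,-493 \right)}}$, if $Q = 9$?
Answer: $- \frac{467454}{2071685} \approx -0.22564$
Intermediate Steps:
$a{\left(A,n \right)} = 9 n^{2}$ ($a{\left(A,n \right)} = 9 n^{2} \cdot 1 = 9 n^{2}$)
$\frac{-60837 - 406617}{\left(\left(50773 - 144547\right) - 21982\right) + a{\left(-45,-493 \right)}} = \frac{-60837 - 406617}{\left(\left(50773 - 144547\right) - 21982\right) + 9 \left(-493\right)^{2}} = - \frac{467454}{\left(-93774 - 21982\right) + 9 \cdot 243049} = - \frac{467454}{-115756 + 2187441} = - \frac{467454}{2071685}$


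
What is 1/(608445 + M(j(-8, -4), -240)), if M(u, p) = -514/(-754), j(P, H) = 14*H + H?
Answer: 377/229384022 ≈ 1.6435e-6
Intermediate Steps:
j(P, H) = 15*H
M(u, p) = 257/377 (M(u, p) = -514*(-1/754) = 257/377)
1/(608445 + M(j(-8, -4), -240)) = 1/(608445 + 257/377) = 1/(229384022/377) = 377/229384022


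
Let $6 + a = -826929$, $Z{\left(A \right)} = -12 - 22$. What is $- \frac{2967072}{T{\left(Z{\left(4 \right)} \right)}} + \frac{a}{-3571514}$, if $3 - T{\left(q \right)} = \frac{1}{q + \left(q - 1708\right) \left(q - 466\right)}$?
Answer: $- \frac{297728115330826743}{301032200518} \approx -9.8902 \cdot 10^{5}$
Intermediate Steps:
$Z{\left(A \right)} = -34$ ($Z{\left(A \right)} = -12 - 22 = -34$)
$a = -826935$ ($a = -6 - 826929 = -826935$)
$T{\left(q \right)} = 3 - \frac{1}{q + \left(-1708 + q\right) \left(-466 + q\right)}$ ($T{\left(q \right)} = 3 - \frac{1}{q + \left(q - 1708\right) \left(q - 466\right)} = 3 - \frac{1}{q + \left(-1708 + q\right) \left(-466 + q\right)}$)
$- \frac{2967072}{T{\left(Z{\left(4 \right)} \right)}} + \frac{a}{-3571514} = - \frac{2967072}{\frac{1}{795928 + \left(-34\right)^{2} - -73882} \left(2387783 - -221646 + 3 \left(-34\right)^{2}\right)} - \frac{826935}{-3571514} = - \frac{2967072}{\frac{1}{795928 + 1156 + 73882} \left(2387783 + 221646 + 3 \cdot 1156\right)} - - \frac{826935}{3571514} = - \frac{2967072}{\frac{1}{870966} \left(2387783 + 221646 + 3468\right)} + \frac{826935}{3571514} = - \frac{2967072}{\frac{1}{870966} \cdot 2612897} + \frac{826935}{3571514} = - \frac{2967072}{\frac{2612897}{870966}} + \frac{826935}{3571514} = \left(-2967072\right) \frac{870966}{2612897} + \frac{826935}{3571514} = - \frac{83361897792}{84287} + \frac{826935}{3571514} = - \frac{297728115330826743}{301032200518}$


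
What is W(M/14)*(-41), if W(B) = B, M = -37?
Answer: 1517/14 ≈ 108.36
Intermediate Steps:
W(M/14)*(-41) = -37/14*(-41) = 1517/14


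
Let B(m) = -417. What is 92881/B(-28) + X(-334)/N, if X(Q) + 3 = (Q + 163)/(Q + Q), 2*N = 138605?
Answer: -4299840280031/19304627190 ≈ -222.74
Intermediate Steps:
N = 138605/2 (N = (½)*138605 = 138605/2 ≈ 69303.)
X(Q) = -3 + (163 + Q)/(2*Q) (X(Q) = -3 + (Q + 163)/(Q + Q) = -3 + (163 + Q)/((2*Q)) = -3 + (163 + Q)*(1/(2*Q)) = -3 + (163 + Q)/(2*Q))
92881/B(-28) + X(-334)/N = 92881/(-417) + ((½)*(163 - 5*(-334))/(-334))/(138605/2) = 92881*(-1/417) + ((½)*(-1/334)*(163 + 1670))*(2/138605) = -92881/417 + ((½)*(-1/334)*1833)*(2/138605) = -92881/417 - 1833/668*2/138605 = -92881/417 - 1833/46294070 = -4299840280031/19304627190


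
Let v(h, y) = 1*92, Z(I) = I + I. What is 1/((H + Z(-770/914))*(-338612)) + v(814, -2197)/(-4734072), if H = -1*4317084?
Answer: -7682579067328141/395324823159539628264 ≈ -1.9434e-5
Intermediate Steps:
Z(I) = 2*I
v(h, y) = 92
H = -4317084
1/((H + Z(-770/914))*(-338612)) + v(814, -2197)/(-4734072) = 1/(-4317084 + 2*(-770/914)*(-338612)) + 92/(-4734072) = -1/338612/(-4317084 + 2*(-770*1/914)) + 92*(-1/4734072) = -1/338612/(-4317084 + 2*(-385/457)) - 23/1183518 = -1/338612/(-4317084 - 770/457) - 23/1183518 = -1/338612/(-1972908158/457) - 23/1183518 = -457/1972908158*(-1/338612) - 23/1183518 = 457/668050377196696 - 23/1183518 = -7682579067328141/395324823159539628264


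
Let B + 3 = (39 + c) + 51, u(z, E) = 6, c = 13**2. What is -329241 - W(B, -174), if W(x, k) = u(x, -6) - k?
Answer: -329421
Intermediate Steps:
c = 169
B = 256 (B = -3 + ((39 + 169) + 51) = -3 + (208 + 51) = -3 + 259 = 256)
W(x, k) = 6 - k
-329241 - W(B, -174) = -329241 - (6 - 1*(-174)) = -329241 - (6 + 174) = -329241 - 1*180 = -329241 - 180 = -329421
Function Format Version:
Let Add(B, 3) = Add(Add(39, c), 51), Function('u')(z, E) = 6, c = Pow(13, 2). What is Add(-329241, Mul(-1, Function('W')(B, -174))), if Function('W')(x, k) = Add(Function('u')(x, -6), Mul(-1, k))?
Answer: -329421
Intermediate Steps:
c = 169
B = 256 (B = Add(-3, Add(Add(39, 169), 51)) = Add(-3, Add(208, 51)) = Add(-3, 259) = 256)
Function('W')(x, k) = Add(6, Mul(-1, k))
Add(-329241, Mul(-1, Function('W')(B, -174))) = Add(-329241, Mul(-1, Add(6, Mul(-1, -174)))) = Add(-329241, Mul(-1, Add(6, 174))) = Add(-329241, Mul(-1, 180)) = Add(-329241, -180) = -329421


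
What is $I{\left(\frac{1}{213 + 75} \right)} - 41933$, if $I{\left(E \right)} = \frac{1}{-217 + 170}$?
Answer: $- \frac{1970852}{47} \approx -41933.0$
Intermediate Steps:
$I{\left(E \right)} = - \frac{1}{47}$ ($I{\left(E \right)} = \frac{1}{-47} = - \frac{1}{47}$)
$I{\left(\frac{1}{213 + 75} \right)} - 41933 = - \frac{1}{47} - 41933 = - \frac{1970852}{47}$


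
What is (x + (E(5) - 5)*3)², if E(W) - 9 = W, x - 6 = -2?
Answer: 961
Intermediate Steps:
x = 4 (x = 6 - 2 = 4)
E(W) = 9 + W
(x + (E(5) - 5)*3)² = (4 + ((9 + 5) - 5)*3)² = (4 + (14 - 5)*3)² = (4 + 9*3)² = (4 + 27)² = 31² = 961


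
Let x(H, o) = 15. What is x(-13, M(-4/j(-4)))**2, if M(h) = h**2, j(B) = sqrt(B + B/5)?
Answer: 225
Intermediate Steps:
j(B) = sqrt(30)*sqrt(B)/5 (j(B) = sqrt(B + B*(1/5)) = sqrt(B + B/5) = sqrt(6*B/5) = sqrt(30)*sqrt(B)/5)
x(-13, M(-4/j(-4)))**2 = 15**2 = 225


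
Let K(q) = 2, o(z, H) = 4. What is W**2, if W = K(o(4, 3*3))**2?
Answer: 16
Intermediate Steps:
W = 4 (W = 2**2 = 4)
W**2 = 4**2 = 16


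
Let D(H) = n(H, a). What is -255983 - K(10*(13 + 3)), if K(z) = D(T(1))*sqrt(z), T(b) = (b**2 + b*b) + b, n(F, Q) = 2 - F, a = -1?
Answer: -255983 + 4*sqrt(10) ≈ -2.5597e+5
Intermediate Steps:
T(b) = b + 2*b**2 (T(b) = (b**2 + b**2) + b = 2*b**2 + b = b + 2*b**2)
D(H) = 2 - H
K(z) = -sqrt(z) (K(z) = (2 - (1 + 2*1))*sqrt(z) = (2 - (1 + 2))*sqrt(z) = (2 - 3)*sqrt(z) = -sqrt(z))
-255983 - K(10*(13 + 3)) = -255983 - (-1)*sqrt(10*(13 + 3)) = -255983 - (-1)*sqrt(10*16) = -255983 - (-1)*sqrt(160) = -255983 - (-1)*4*sqrt(10) = -255983 - (-4)*sqrt(10) = -255983 + 4*sqrt(10)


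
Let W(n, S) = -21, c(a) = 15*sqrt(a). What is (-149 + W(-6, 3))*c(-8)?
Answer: -5100*I*sqrt(2) ≈ -7212.5*I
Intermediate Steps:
(-149 + W(-6, 3))*c(-8) = (-149 - 21)*(15*sqrt(-8)) = -2550*2*I*sqrt(2) = -5100*I*sqrt(2)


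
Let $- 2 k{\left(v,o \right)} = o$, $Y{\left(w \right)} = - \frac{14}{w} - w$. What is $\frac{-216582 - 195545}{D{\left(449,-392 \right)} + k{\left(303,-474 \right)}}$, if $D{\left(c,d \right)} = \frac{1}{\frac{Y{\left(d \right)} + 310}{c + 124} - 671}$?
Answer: $- \frac{4428661929109}{2546754435} \approx -1738.9$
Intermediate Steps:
$Y{\left(w \right)} = - w - \frac{14}{w}$
$k{\left(v,o \right)} = - \frac{o}{2}$
$D{\left(c,d \right)} = \frac{1}{-671 + \frac{310 - d - \frac{14}{d}}{124 + c}}$ ($D{\left(c,d \right)} = \frac{1}{\frac{\left(- d - \frac{14}{d}\right) + 310}{c + 124} - 671} = \frac{1}{\frac{310 - d - \frac{14}{d}}{124 + c} - 671} = \frac{1}{-671 + \frac{310 - d - \frac{14}{d}}{124 + c}}$)
$\frac{-216582 - 195545}{D{\left(449,-392 \right)} + k{\left(303,-474 \right)}} = \frac{-216582 - 195545}{\left(-1\right) \left(-392\right) \frac{1}{14 - 392 \left(82894 - 392 + 671 \cdot 449\right)} \left(124 + 449\right) - -237} = - \frac{412127}{\left(-1\right) \left(-392\right) \frac{1}{14 - 392 \left(82894 - 392 + 301279\right)} 573 + 237} = - \frac{412127}{\left(-1\right) \left(-392\right) \frac{1}{14 - 150442152} \cdot 573 + 237} = - \frac{412127}{\left(-1\right) \left(-392\right) \frac{1}{-150442138} \cdot 573 + 237} = - \frac{412127}{\left(-1\right) \left(-392\right) \left(- \frac{1}{150442138}\right) 573 + 237} = - \frac{412127}{- \frac{16044}{10745867} + 237} = - \frac{412127}{\frac{2546754435}{10745867}} = \left(-412127\right) \frac{10745867}{2546754435} = - \frac{4428661929109}{2546754435}$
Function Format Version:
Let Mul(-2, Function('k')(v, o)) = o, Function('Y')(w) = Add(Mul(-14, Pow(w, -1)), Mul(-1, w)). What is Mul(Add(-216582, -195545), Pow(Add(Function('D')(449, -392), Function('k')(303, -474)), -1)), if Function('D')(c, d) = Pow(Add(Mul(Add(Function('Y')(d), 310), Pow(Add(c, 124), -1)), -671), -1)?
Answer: Rational(-4428661929109, 2546754435) ≈ -1738.9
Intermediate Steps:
Function('Y')(w) = Add(Mul(-1, w), Mul(-14, Pow(w, -1)))
Function('k')(v, o) = Mul(Rational(-1, 2), o)
Function('D')(c, d) = Pow(Add(-671, Mul(Pow(Add(124, c), -1), Add(310, Mul(-1, d), Mul(-14, Pow(d, -1))))), -1) (Function('D')(c, d) = Pow(Add(Mul(Add(Add(Mul(-1, d), Mul(-14, Pow(d, -1))), 310), Pow(Add(c, 124), -1)), -671), -1) = Pow(Add(Mul(Add(310, Mul(-1, d), Mul(-14, Pow(d, -1))), Pow(Add(124, c), -1)), -671), -1) = Pow(Add(Mul(Pow(Add(124, c), -1), Add(310, Mul(-1, d), Mul(-14, Pow(d, -1)))), -671), -1) = Pow(Add(-671, Mul(Pow(Add(124, c), -1), Add(310, Mul(-1, d), Mul(-14, Pow(d, -1))))), -1))
Mul(Add(-216582, -195545), Pow(Add(Function('D')(449, -392), Function('k')(303, -474)), -1)) = Mul(Add(-216582, -195545), Pow(Add(Mul(-1, -392, Pow(Add(14, Mul(-392, Add(82894, -392, Mul(671, 449)))), -1), Add(124, 449)), Mul(Rational(-1, 2), -474)), -1)) = Mul(-412127, Pow(Add(Mul(-1, -392, Pow(Add(14, Mul(-392, Add(82894, -392, 301279))), -1), 573), 237), -1)) = Mul(-412127, Pow(Add(Mul(-1, -392, Pow(Add(14, Mul(-392, 383781)), -1), 573), 237), -1)) = Mul(-412127, Pow(Add(Mul(-1, -392, Pow(Add(14, -150442152), -1), 573), 237), -1)) = Mul(-412127, Pow(Add(Mul(-1, -392, Pow(-150442138, -1), 573), 237), -1)) = Mul(-412127, Pow(Add(Mul(-1, -392, Rational(-1, 150442138), 573), 237), -1)) = Mul(-412127, Pow(Add(Rational(-16044, 10745867), 237), -1)) = Mul(-412127, Pow(Rational(2546754435, 10745867), -1)) = Mul(-412127, Rational(10745867, 2546754435)) = Rational(-4428661929109, 2546754435)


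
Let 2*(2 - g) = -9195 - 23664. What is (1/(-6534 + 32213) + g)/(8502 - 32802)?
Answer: -843888979/1247999400 ≈ -0.67619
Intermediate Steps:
g = 32863/2 (g = 2 - (-9195 - 23664)/2 = 2 - 1/2*(-32859) = 2 + 32859/2 = 32863/2 ≈ 16432.)
(1/(-6534 + 32213) + g)/(8502 - 32802) = (1/(-6534 + 32213) + 32863/2)/(8502 - 32802) = (1/25679 + 32863/2)/(-24300) = (1/25679 + 32863/2)*(-1/24300) = (843888979/51358)*(-1/24300) = -843888979/1247999400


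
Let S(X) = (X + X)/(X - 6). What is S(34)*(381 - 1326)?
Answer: -2295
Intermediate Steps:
S(X) = 2*X/(-6 + X) (S(X) = (2*X)/(-6 + X) = 2*X/(-6 + X))
S(34)*(381 - 1326) = (2*34/(-6 + 34))*(381 - 1326) = (2*34/28)*(-945) = (2*34*(1/28))*(-945) = (17/7)*(-945) = -2295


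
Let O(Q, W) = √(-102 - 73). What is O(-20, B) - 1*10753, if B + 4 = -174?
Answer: -10753 + 5*I*√7 ≈ -10753.0 + 13.229*I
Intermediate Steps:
B = -178 (B = -4 - 174 = -178)
O(Q, W) = 5*I*√7 (O(Q, W) = √(-175) = 5*I*√7)
O(-20, B) - 1*10753 = 5*I*√7 - 1*10753 = 5*I*√7 - 10753 = -10753 + 5*I*√7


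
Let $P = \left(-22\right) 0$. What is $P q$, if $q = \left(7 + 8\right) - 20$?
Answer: $0$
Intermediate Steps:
$P = 0$
$q = -5$ ($q = 15 - 20 = -5$)
$P q = 0 \left(-5\right) = 0$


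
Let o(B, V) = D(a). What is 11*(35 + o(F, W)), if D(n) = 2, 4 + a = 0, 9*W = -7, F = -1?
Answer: 407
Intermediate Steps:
W = -7/9 (W = (1/9)*(-7) = -7/9 ≈ -0.77778)
a = -4 (a = -4 + 0 = -4)
o(B, V) = 2
11*(35 + o(F, W)) = 11*(35 + 2) = 11*37 = 407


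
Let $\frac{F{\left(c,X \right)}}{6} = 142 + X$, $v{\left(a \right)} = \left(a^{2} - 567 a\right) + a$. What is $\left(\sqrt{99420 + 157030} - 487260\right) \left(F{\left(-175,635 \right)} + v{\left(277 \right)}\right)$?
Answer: $36735018660 - 376955 \sqrt{10258} \approx 3.6697 \cdot 10^{10}$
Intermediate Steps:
$v{\left(a \right)} = a^{2} - 566 a$
$F{\left(c,X \right)} = 852 + 6 X$ ($F{\left(c,X \right)} = 6 \left(142 + X\right) = 852 + 6 X$)
$\left(\sqrt{99420 + 157030} - 487260\right) \left(F{\left(-175,635 \right)} + v{\left(277 \right)}\right) = \left(\sqrt{99420 + 157030} - 487260\right) \left(\left(852 + 6 \cdot 635\right) + 277 \left(-566 + 277\right)\right) = \left(\sqrt{256450} - 487260\right) \left(\left(852 + 3810\right) + 277 \left(-289\right)\right) = \left(5 \sqrt{10258} - 487260\right) \left(4662 - 80053\right) = \left(-487260 + 5 \sqrt{10258}\right) \left(-75391\right) = 36735018660 - 376955 \sqrt{10258}$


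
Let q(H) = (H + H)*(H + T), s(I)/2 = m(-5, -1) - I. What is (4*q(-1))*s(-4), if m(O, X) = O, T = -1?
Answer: -32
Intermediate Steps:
s(I) = -10 - 2*I (s(I) = 2*(-5 - I) = -10 - 2*I)
q(H) = 2*H*(-1 + H) (q(H) = (H + H)*(H - 1) = (2*H)*(-1 + H) = 2*H*(-1 + H))
(4*q(-1))*s(-4) = (4*(2*(-1)*(-1 - 1)))*(-10 - 2*(-4)) = (4*(2*(-1)*(-2)))*(-10 + 8) = (4*4)*(-2) = 16*(-2) = -32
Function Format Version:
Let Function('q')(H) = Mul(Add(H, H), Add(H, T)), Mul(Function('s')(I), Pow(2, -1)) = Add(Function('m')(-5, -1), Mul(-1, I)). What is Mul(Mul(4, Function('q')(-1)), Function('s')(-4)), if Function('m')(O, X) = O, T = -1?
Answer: -32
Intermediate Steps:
Function('s')(I) = Add(-10, Mul(-2, I)) (Function('s')(I) = Mul(2, Add(-5, Mul(-1, I))) = Add(-10, Mul(-2, I)))
Function('q')(H) = Mul(2, H, Add(-1, H)) (Function('q')(H) = Mul(Add(H, H), Add(H, -1)) = Mul(Mul(2, H), Add(-1, H)) = Mul(2, H, Add(-1, H)))
Mul(Mul(4, Function('q')(-1)), Function('s')(-4)) = Mul(Mul(4, Mul(2, -1, Add(-1, -1))), Add(-10, Mul(-2, -4))) = Mul(Mul(4, Mul(2, -1, -2)), Add(-10, 8)) = Mul(Mul(4, 4), -2) = Mul(16, -2) = -32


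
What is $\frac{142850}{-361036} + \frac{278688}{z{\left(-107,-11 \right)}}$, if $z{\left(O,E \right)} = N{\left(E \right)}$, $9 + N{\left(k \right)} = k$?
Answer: $- \frac{12577407221}{902590} \approx -13935.0$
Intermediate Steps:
$N{\left(k \right)} = -9 + k$
$z{\left(O,E \right)} = -9 + E$
$\frac{142850}{-361036} + \frac{278688}{z{\left(-107,-11 \right)}} = \frac{142850}{-361036} + \frac{278688}{-9 - 11} = 142850 \left(- \frac{1}{361036}\right) + \frac{278688}{-20} = - \frac{71425}{180518} + 278688 \left(- \frac{1}{20}\right) = - \frac{71425}{180518} - \frac{69672}{5} = - \frac{12577407221}{902590}$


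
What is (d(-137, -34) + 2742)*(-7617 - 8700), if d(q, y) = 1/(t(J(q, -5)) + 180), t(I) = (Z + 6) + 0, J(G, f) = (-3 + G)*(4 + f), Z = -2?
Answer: -8232399693/184 ≈ -4.4741e+7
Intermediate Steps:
t(I) = 4 (t(I) = (-2 + 6) + 0 = 4 + 0 = 4)
d(q, y) = 1/184 (d(q, y) = 1/(4 + 180) = 1/184)
(d(-137, -34) + 2742)*(-7617 - 8700) = (1/184 + 2742)*(-7617 - 8700) = (504529/184)*(-16317) = -8232399693/184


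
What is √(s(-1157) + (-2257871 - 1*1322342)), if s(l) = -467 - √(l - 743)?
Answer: √(-3580680 - 10*I*√19) ≈ 0.01 - 1892.3*I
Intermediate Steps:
s(l) = -467 - √(-743 + l)
√(s(-1157) + (-2257871 - 1*1322342)) = √((-467 - √(-743 - 1157)) + (-2257871 - 1*1322342)) = √((-467 - √(-1900)) + (-2257871 - 1322342)) = √((-467 - 10*I*√19) - 3580213) = √(-3580680 - 10*I*√19)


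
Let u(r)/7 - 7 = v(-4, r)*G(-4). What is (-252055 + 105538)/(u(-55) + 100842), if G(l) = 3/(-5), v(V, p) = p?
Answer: -20931/14446 ≈ -1.4489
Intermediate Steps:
G(l) = -⅗ (G(l) = 3*(-⅕) = -⅗)
u(r) = 49 - 21*r/5 (u(r) = 49 + 7*(r*(-⅗)) = 49 + 7*(-3*r/5) = 49 - 21*r/5)
(-252055 + 105538)/(u(-55) + 100842) = (-252055 + 105538)/((49 - 21/5*(-55)) + 100842) = -146517/((49 + 231) + 100842) = -146517/(280 + 100842) = -146517/101122 = -146517*1/101122 = -20931/14446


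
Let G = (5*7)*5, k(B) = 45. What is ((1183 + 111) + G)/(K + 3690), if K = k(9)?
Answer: 1469/3735 ≈ 0.39331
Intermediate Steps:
G = 175 (G = 35*5 = 175)
K = 45
((1183 + 111) + G)/(K + 3690) = ((1183 + 111) + 175)/(45 + 3690) = (1294 + 175)/3735 = 1469*(1/3735) = 1469/3735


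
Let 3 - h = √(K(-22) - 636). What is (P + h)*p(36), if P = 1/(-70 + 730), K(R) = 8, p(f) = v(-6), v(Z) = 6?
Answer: 1981/110 - 12*I*√157 ≈ 18.009 - 150.36*I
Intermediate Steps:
p(f) = 6
P = 1/660 ≈ 0.0015152
h = 3 - 2*I*√157 (h = 3 - √(8 - 636) = 3 - √(-628) = 3 - 2*I*√157 ≈ 3.0 - 25.06*I)
(P + h)*p(36) = (1/660 + (3 - 2*I*√157))*6 = (1981/660 - 2*I*√157)*6 = 1981/110 - 12*I*√157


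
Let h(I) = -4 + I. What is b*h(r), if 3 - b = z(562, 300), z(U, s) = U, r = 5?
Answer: -559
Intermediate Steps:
b = -559 (b = 3 - 1*562 = 3 - 562 = -559)
b*h(r) = -559*(-4 + 5) = -559*1 = -559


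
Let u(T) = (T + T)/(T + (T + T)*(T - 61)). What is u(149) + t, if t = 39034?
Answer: 6909020/177 ≈ 39034.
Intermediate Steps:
u(T) = 2*T/(T + 2*T*(-61 + T)) (u(T) = (2*T)/(T + (2*T)*(-61 + T)) = (2*T)/(T + 2*T*(-61 + T)) = 2*T/(T + 2*T*(-61 + T)))
u(149) + t = 2/(-121 + 2*149) + 39034 = 2/(-121 + 298) + 39034 = 2/177 + 39034 = 6909020/177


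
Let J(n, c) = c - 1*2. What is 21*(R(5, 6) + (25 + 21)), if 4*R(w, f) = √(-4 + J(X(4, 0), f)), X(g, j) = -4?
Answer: 966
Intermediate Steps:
J(n, c) = -2 + c (J(n, c) = c - 2 = -2 + c)
R(w, f) = √(-6 + f)/4 (R(w, f) = √(-4 + (-2 + f))/4 = √(-6 + f)/4)
21*(R(5, 6) + (25 + 21)) = 21*(√(-6 + 6)/4 + (25 + 21)) = 21*(√0/4 + 46) = 21*((¼)*0 + 46) = 21*(0 + 46) = 21*46 = 966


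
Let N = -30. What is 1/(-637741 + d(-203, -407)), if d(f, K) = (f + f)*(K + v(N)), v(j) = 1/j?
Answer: -15/7087282 ≈ -2.1165e-6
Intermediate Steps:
d(f, K) = 2*f*(-1/30 + K) (d(f, K) = (f + f)*(K + 1/(-30)) = (2*f)*(K - 1/30) = (2*f)*(-1/30 + K) = 2*f*(-1/30 + K))
1/(-637741 + d(-203, -407)) = 1/(-637741 + (1/15)*(-203)*(-1 + 30*(-407))) = 1/(-637741 + (1/15)*(-203)*(-1 - 12210)) = 1/(-637741 + (1/15)*(-203)*(-12211)) = 1/(-637741 + 2478833/15) = 1/(-7087282/15) = -15/7087282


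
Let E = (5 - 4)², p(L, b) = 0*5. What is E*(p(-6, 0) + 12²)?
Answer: 144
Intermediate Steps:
p(L, b) = 0
E = 1 (E = 1² = 1)
E*(p(-6, 0) + 12²) = 1*(0 + 12²) = 1*(0 + 144) = 1*144 = 144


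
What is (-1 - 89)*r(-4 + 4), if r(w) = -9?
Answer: 810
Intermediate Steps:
(-1 - 89)*r(-4 + 4) = (-1 - 89)*(-9) = -90*(-9) = 810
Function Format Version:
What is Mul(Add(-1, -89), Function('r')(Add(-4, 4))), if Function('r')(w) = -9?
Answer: 810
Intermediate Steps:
Mul(Add(-1, -89), Function('r')(Add(-4, 4))) = Mul(Add(-1, -89), -9) = Mul(-90, -9) = 810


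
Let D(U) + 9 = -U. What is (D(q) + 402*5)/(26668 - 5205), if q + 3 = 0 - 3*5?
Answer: 2019/21463 ≈ 0.094069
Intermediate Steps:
q = -18 (q = -3 + (0 - 3*5) = -3 + (0 - 15) = -3 - 15 = -18)
D(U) = -9 - U
(D(q) + 402*5)/(26668 - 5205) = ((-9 - 1*(-18)) + 402*5)/(26668 - 5205) = ((-9 + 18) + 2010)/21463 = (9 + 2010)*(1/21463) = 2019*(1/21463) = 2019/21463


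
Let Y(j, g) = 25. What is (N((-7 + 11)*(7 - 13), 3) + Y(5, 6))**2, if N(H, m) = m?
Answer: 784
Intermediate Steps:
(N((-7 + 11)*(7 - 13), 3) + Y(5, 6))**2 = (3 + 25)**2 = 28**2 = 784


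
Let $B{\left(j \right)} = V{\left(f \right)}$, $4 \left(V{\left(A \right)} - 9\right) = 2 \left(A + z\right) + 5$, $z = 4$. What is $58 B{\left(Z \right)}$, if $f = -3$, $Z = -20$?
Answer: $\frac{1247}{2} \approx 623.5$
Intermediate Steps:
$V{\left(A \right)} = \frac{49}{4} + \frac{A}{2}$ ($V{\left(A \right)} = 9 + \frac{2 \left(A + 4\right) + 5}{4} = 9 + \frac{2 \left(4 + A\right) + 5}{4} = 9 + \frac{\left(8 + 2 A\right) + 5}{4} = 9 + \frac{13 + 2 A}{4} = 9 + \left(\frac{13}{4} + \frac{A}{2}\right) = \frac{49}{4} + \frac{A}{2}$)
$B{\left(j \right)} = \frac{43}{4}$ ($B{\left(j \right)} = \frac{49}{4} + \frac{1}{2} \left(-3\right) = \frac{49}{4} - \frac{3}{2} = \frac{43}{4}$)
$58 B{\left(Z \right)} = 58 \cdot \frac{43}{4} = \frac{1247}{2}$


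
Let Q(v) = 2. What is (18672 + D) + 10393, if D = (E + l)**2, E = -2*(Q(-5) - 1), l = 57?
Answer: 32090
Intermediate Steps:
E = -2 (E = -2*(2 - 1) = -2*1 = -2)
D = 3025 (D = (-2 + 57)**2 = 55**2 = 3025)
(18672 + D) + 10393 = (18672 + 3025) + 10393 = 21697 + 10393 = 32090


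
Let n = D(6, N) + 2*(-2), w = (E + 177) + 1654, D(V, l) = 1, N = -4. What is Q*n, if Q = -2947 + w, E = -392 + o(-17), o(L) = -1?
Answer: 4527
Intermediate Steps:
E = -393 (E = -392 - 1 = -393)
w = 1438 (w = (-393 + 177) + 1654 = -216 + 1654 = 1438)
Q = -1509 (Q = -2947 + 1438 = -1509)
n = -3 (n = 1 + 2*(-2) = 1 - 4 = -3)
Q*n = -1509*(-3) = 4527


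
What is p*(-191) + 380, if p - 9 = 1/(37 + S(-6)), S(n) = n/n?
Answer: -51073/38 ≈ -1344.0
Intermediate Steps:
S(n) = 1
p = 343/38 (p = 9 + 1/(37 + 1) = 9 + 1/38 = 343/38 ≈ 9.0263)
p*(-191) + 380 = (343/38)*(-191) + 380 = -65513/38 + 380 = -51073/38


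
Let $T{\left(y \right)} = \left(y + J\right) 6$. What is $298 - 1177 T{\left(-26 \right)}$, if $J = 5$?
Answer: $148600$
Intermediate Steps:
$T{\left(y \right)} = 30 + 6 y$ ($T{\left(y \right)} = \left(y + 5\right) 6 = \left(5 + y\right) 6 = 30 + 6 y$)
$298 - 1177 T{\left(-26 \right)} = 298 - 1177 \left(30 + 6 \left(-26\right)\right) = 298 - 1177 \left(30 - 156\right) = 298 - -148302 = 298 + 148302 = 148600$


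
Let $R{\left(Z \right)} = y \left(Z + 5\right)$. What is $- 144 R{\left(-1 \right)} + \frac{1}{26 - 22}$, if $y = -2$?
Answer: $\frac{4609}{4} \approx 1152.3$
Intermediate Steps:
$R{\left(Z \right)} = -10 - 2 Z$ ($R{\left(Z \right)} = - 2 \left(Z + 5\right) = - 2 \left(5 + Z\right) = -10 - 2 Z$)
$- 144 R{\left(-1 \right)} + \frac{1}{26 - 22} = - 144 \left(-10 - -2\right) + \frac{1}{26 - 22} = - 144 \left(-10 + 2\right) + \frac{1}{4} = \left(-144\right) \left(-8\right) + \frac{1}{4} = 1152 + \frac{1}{4} = \frac{4609}{4}$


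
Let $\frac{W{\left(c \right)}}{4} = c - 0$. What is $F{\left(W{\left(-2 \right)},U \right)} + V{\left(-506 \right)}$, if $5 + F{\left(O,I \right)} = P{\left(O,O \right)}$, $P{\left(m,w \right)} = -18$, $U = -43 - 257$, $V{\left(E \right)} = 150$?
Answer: $127$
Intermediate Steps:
$W{\left(c \right)} = 4 c$ ($W{\left(c \right)} = 4 \left(c - 0\right) = 4 \left(c + 0\right) = 4 c$)
$U = -300$
$F{\left(O,I \right)} = -23$ ($F{\left(O,I \right)} = -5 - 18 = -23$)
$F{\left(W{\left(-2 \right)},U \right)} + V{\left(-506 \right)} = -23 + 150 = 127$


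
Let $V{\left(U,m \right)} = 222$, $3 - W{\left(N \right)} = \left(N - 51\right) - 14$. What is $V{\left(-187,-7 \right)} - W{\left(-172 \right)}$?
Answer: $-18$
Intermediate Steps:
$W{\left(N \right)} = 68 - N$ ($W{\left(N \right)} = 3 - \left(\left(N - 51\right) - 14\right) = 3 - \left(\left(-51 + N\right) - 14\right) = 3 - \left(-65 + N\right) = 68 - N$)
$V{\left(-187,-7 \right)} - W{\left(-172 \right)} = 222 - \left(68 - -172\right) = 222 - \left(68 + 172\right) = 222 - 240 = -18$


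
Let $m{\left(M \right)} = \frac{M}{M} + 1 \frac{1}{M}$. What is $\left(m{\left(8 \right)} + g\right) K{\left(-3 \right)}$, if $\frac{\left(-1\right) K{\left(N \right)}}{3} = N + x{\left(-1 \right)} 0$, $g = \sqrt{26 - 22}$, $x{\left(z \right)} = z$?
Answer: $\frac{225}{8} \approx 28.125$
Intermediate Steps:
$g = 2$ ($g = \sqrt{4} = 2$)
$K{\left(N \right)} = - 3 N$ ($K{\left(N \right)} = - 3 \left(N - 0\right) = - 3 \left(N + 0\right) = - 3 N$)
$m{\left(M \right)} = 1 + \frac{1}{M}$
$\left(m{\left(8 \right)} + g\right) K{\left(-3 \right)} = \left(\frac{1 + 8}{8} + 2\right) \left(\left(-3\right) \left(-3\right)\right) = \left(\frac{1}{8} \cdot 9 + 2\right) 9 = \left(\frac{9}{8} + 2\right) 9 = \frac{25}{8} \cdot 9 = \frac{225}{8}$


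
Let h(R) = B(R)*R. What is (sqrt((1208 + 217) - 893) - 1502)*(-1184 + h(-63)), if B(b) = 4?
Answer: 2156872 - 2872*sqrt(133) ≈ 2.1238e+6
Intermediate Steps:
h(R) = 4*R
(sqrt((1208 + 217) - 893) - 1502)*(-1184 + h(-63)) = (sqrt((1208 + 217) - 893) - 1502)*(-1184 + 4*(-63)) = (sqrt(1425 - 893) - 1502)*(-1184 - 252) = (sqrt(532) - 1502)*(-1436) = (2*sqrt(133) - 1502)*(-1436) = (-1502 + 2*sqrt(133))*(-1436) = 2156872 - 2872*sqrt(133)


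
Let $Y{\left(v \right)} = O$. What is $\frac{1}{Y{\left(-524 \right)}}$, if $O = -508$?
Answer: $- \frac{1}{508} \approx -0.0019685$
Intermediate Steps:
$Y{\left(v \right)} = -508$
$\frac{1}{Y{\left(-524 \right)}} = \frac{1}{-508} = - \frac{1}{508}$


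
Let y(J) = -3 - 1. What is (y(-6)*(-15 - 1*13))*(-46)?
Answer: -5152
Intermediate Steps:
y(J) = -4
(y(-6)*(-15 - 1*13))*(-46) = -4*(-15 - 1*13)*(-46) = -4*(-15 - 13)*(-46) = -4*(-28)*(-46) = 112*(-46) = -5152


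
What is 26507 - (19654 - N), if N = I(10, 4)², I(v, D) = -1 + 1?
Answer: 6853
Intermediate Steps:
I(v, D) = 0
N = 0 (N = 0² = 0)
26507 - (19654 - N) = 26507 - (19654 - 1*0) = 26507 - (19654 + 0) = 26507 - 1*19654 = 26507 - 19654 = 6853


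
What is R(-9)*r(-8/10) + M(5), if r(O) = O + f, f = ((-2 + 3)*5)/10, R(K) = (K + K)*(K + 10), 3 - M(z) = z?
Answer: 17/5 ≈ 3.4000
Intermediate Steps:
M(z) = 3 - z
R(K) = 2*K*(10 + K) (R(K) = (2*K)*(10 + K) = 2*K*(10 + K))
f = 1/2 (f = (1*5)*(1/10) = 5*(1/10) = 1/2 ≈ 0.50000)
r(O) = 1/2 + O (r(O) = O + 1/2 = 1/2 + O)
R(-9)*r(-8/10) + M(5) = (2*(-9)*(10 - 9))*(1/2 - 8/10) + (3 - 1*5) = (2*(-9)*1)*(1/2 - 8*1/10) + (3 - 5) = -18*(1/2 - 4/5) - 2 = -18*(-3/10) - 2 = 27/5 - 2 = 17/5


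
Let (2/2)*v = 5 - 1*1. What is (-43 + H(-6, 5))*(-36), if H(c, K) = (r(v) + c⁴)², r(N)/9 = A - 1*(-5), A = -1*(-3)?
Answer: -67369716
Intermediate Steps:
v = 4 (v = 5 - 1*1 = 5 - 1 = 4)
A = 3
r(N) = 72 (r(N) = 9*(3 - 1*(-5)) = 9*(3 + 5) = 9*8 = 72)
H(c, K) = (72 + c⁴)²
(-43 + H(-6, 5))*(-36) = (-43 + (72 + (-6)⁴)²)*(-36) = (-43 + (72 + 1296)²)*(-36) = (-43 + 1368²)*(-36) = (-43 + 1871424)*(-36) = 1871381*(-36) = -67369716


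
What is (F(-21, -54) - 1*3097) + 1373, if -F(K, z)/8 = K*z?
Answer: -10796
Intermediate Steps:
F(K, z) = -8*K*z
(F(-21, -54) - 1*3097) + 1373 = (-8*(-21)*(-54) - 1*3097) + 1373 = (-9072 - 3097) + 1373 = -12169 + 1373 = -10796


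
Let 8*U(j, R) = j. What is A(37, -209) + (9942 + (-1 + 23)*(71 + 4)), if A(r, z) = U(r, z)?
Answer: 92773/8 ≈ 11597.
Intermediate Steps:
U(j, R) = j/8
A(r, z) = r/8
A(37, -209) + (9942 + (-1 + 23)*(71 + 4)) = (1/8)*37 + (9942 + (-1 + 23)*(71 + 4)) = 37/8 + (9942 + 22*75) = 37/8 + (9942 + 1650) = 37/8 + 11592 = 92773/8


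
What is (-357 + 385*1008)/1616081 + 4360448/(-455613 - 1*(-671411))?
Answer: 3565253506121/174373523819 ≈ 20.446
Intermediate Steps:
(-357 + 385*1008)/1616081 + 4360448/(-455613 - 1*(-671411)) = (-357 + 388080)*(1/1616081) + 4360448/(-455613 + 671411) = 387723*(1/1616081) + 4360448/215798 = 387723/1616081 + 4360448*(1/215798) = 387723/1616081 + 2180224/107899 = 3565253506121/174373523819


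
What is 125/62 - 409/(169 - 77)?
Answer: -6929/2852 ≈ -2.4295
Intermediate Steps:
125/62 - 409/(169 - 77) = 125*(1/62) - 409/92 = 125/62 - 409*1/92 = 125/62 - 409/92 = -6929/2852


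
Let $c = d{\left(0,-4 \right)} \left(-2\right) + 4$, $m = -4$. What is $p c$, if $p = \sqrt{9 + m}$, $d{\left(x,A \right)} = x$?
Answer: $4 \sqrt{5} \approx 8.9443$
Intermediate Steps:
$p = \sqrt{5}$ ($p = \sqrt{9 - 4} = \sqrt{5} \approx 2.2361$)
$c = 4$ ($c = 0 \left(-2\right) + 4 = 0 + 4 = 4$)
$p c = \sqrt{5} \cdot 4 = 4 \sqrt{5}$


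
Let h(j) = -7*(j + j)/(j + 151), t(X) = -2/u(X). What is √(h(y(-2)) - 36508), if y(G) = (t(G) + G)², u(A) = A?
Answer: I*√52717685/38 ≈ 191.07*I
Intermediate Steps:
t(X) = -2/X
y(G) = (G - 2/G)² (y(G) = (-2/G + G)² = (G - 2/G)²)
h(j) = -14*j/(151 + j) (h(j) = -7*2*j/(151 + j) = -14*j/(151 + j))
√(h(y(-2)) - 36508) = √(-14*(-2 + (-2)²)²/(-2)²/(151 + (-2 + (-2)²)²/(-2)²) - 36508) = √(-14*(-2 + 4)²/4/(151 + (-2 + 4)²/4) - 36508) = √(-14*(¼)*2²/(151 + (¼)*2²) - 36508) = √(-14*(¼)*4/(151 + (¼)*4) - 36508) = √(-14*1/(151 + 1) - 36508) = √(-14*1/152 - 36508) = √(-14*1*1/152 - 36508) = √(-7/76 - 36508) = √(-2774615/76) = I*√52717685/38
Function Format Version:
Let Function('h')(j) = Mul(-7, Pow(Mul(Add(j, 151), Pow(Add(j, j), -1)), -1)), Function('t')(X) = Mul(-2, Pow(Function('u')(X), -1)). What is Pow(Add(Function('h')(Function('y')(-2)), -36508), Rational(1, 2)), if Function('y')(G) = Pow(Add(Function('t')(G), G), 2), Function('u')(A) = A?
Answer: Mul(Rational(1, 38), I, Pow(52717685, Rational(1, 2))) ≈ Mul(191.07, I)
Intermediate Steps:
Function('t')(X) = Mul(-2, Pow(X, -1))
Function('y')(G) = Pow(Add(G, Mul(-2, Pow(G, -1))), 2) (Function('y')(G) = Pow(Add(Mul(-2, Pow(G, -1)), G), 2) = Pow(Add(G, Mul(-2, Pow(G, -1))), 2))
Function('h')(j) = Mul(-14, j, Pow(Add(151, j), -1)) (Function('h')(j) = Mul(-7, Pow(Mul(Add(151, j), Pow(Mul(2, j), -1)), -1)) = Mul(-7, Pow(Mul(Add(151, j), Mul(Rational(1, 2), Pow(j, -1))), -1)) = Mul(-7, Pow(Mul(Rational(1, 2), Pow(j, -1), Add(151, j)), -1)) = Mul(-7, Mul(2, j, Pow(Add(151, j), -1))) = Mul(-14, j, Pow(Add(151, j), -1)))
Pow(Add(Function('h')(Function('y')(-2)), -36508), Rational(1, 2)) = Pow(Add(Mul(-14, Mul(Pow(-2, -2), Pow(Add(-2, Pow(-2, 2)), 2)), Pow(Add(151, Mul(Pow(-2, -2), Pow(Add(-2, Pow(-2, 2)), 2))), -1)), -36508), Rational(1, 2)) = Pow(Add(Mul(-14, Mul(Rational(1, 4), Pow(Add(-2, 4), 2)), Pow(Add(151, Mul(Rational(1, 4), Pow(Add(-2, 4), 2))), -1)), -36508), Rational(1, 2)) = Pow(Add(Mul(-14, Mul(Rational(1, 4), Pow(2, 2)), Pow(Add(151, Mul(Rational(1, 4), Pow(2, 2))), -1)), -36508), Rational(1, 2)) = Pow(Add(Mul(-14, Mul(Rational(1, 4), 4), Pow(Add(151, Mul(Rational(1, 4), 4)), -1)), -36508), Rational(1, 2)) = Pow(Add(Mul(-14, 1, Pow(Add(151, 1), -1)), -36508), Rational(1, 2)) = Pow(Add(Mul(-14, 1, Pow(152, -1)), -36508), Rational(1, 2)) = Pow(Add(Mul(-14, 1, Rational(1, 152)), -36508), Rational(1, 2)) = Pow(Add(Rational(-7, 76), -36508), Rational(1, 2)) = Pow(Rational(-2774615, 76), Rational(1, 2)) = Mul(Rational(1, 38), I, Pow(52717685, Rational(1, 2)))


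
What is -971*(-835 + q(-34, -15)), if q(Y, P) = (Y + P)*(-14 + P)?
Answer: -569006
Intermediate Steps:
q(Y, P) = (-14 + P)*(P + Y) (q(Y, P) = (P + Y)*(-14 + P) = (-14 + P)*(P + Y))
-971*(-835 + q(-34, -15)) = -971*(-835 + ((-15)² - 14*(-15) - 14*(-34) - 15*(-34))) = -971*(-835 + (225 + 210 + 476 + 510)) = -971*(-835 + 1421) = -971*586 = -569006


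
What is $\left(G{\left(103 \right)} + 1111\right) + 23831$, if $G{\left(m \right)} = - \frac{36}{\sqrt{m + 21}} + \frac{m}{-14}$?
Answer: $\frac{349085}{14} - \frac{18 \sqrt{31}}{31} \approx 24931.0$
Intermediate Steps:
$G{\left(m \right)} = - \frac{36}{\sqrt{21 + m}} - \frac{m}{14}$ ($G{\left(m \right)} = - \frac{36}{\sqrt{21 + m}} + m \left(- \frac{1}{14}\right) = - \frac{36}{\sqrt{21 + m}} - \frac{m}{14}$)
$\left(G{\left(103 \right)} + 1111\right) + 23831 = \left(\left(- \frac{36}{\sqrt{21 + 103}} - \frac{103}{14}\right) + 1111\right) + 23831 = \left(\left(- \frac{36}{2 \sqrt{31}} - \frac{103}{14}\right) + 1111\right) + 23831 = \left(\left(- 36 \frac{\sqrt{31}}{62} - \frac{103}{14}\right) + 1111\right) + 23831 = \left(\left(- \frac{18 \sqrt{31}}{31} - \frac{103}{14}\right) + 1111\right) + 23831 = \left(\left(- \frac{103}{14} - \frac{18 \sqrt{31}}{31}\right) + 1111\right) + 23831 = \left(\frac{15451}{14} - \frac{18 \sqrt{31}}{31}\right) + 23831 = \frac{349085}{14} - \frac{18 \sqrt{31}}{31}$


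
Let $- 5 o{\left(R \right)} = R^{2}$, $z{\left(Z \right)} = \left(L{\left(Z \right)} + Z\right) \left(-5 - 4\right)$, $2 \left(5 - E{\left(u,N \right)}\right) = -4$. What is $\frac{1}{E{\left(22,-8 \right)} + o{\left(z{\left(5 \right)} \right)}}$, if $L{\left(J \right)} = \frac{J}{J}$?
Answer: $- \frac{5}{2881} \approx -0.0017355$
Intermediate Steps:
$L{\left(J \right)} = 1$
$E{\left(u,N \right)} = 7$ ($E{\left(u,N \right)} = 5 - -2 = 5 + 2 = 7$)
$z{\left(Z \right)} = -9 - 9 Z$ ($z{\left(Z \right)} = \left(1 + Z\right) \left(-5 - 4\right) = \left(1 + Z\right) \left(-9\right) = -9 - 9 Z$)
$o{\left(R \right)} = - \frac{R^{2}}{5}$
$\frac{1}{E{\left(22,-8 \right)} + o{\left(z{\left(5 \right)} \right)}} = \frac{1}{7 - \frac{\left(-9 - 45\right)^{2}}{5}} = \frac{1}{7 - \frac{\left(-54\right)^{2}}{5}} = \frac{1}{7 - \frac{2916}{5}} = \frac{1}{- \frac{2881}{5}} = - \frac{5}{2881}$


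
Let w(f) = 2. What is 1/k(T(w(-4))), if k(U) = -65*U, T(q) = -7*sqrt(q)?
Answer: sqrt(2)/910 ≈ 0.0015541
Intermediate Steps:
1/k(T(w(-4))) = 1/(-(-455)*sqrt(2)) = 1/(455*sqrt(2)) = sqrt(2)/910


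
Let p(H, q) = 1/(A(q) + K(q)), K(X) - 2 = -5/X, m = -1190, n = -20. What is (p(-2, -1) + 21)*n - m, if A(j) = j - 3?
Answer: 2290/3 ≈ 763.33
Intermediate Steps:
A(j) = -3 + j
K(X) = 2 - 5/X
p(H, q) = 1/(-1 + q - 5/q) (p(H, q) = 1/((-3 + q) + (2 - 5/q)) = 1/(-1 + q - 5/q))
(p(-2, -1) + 21)*n - m = (-1/(-5 + (-1)**2 - 1*(-1)) + 21)*(-20) - 1*(-1190) = (-1/(-5 + 1 + 1) + 21)*(-20) + 1190 = (-1/(-3) + 21)*(-20) + 1190 = (-1*(-1/3) + 21)*(-20) + 1190 = (1/3 + 21)*(-20) + 1190 = (64/3)*(-20) + 1190 = -1280/3 + 1190 = 2290/3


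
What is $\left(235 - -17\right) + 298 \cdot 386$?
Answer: $115280$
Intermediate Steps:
$\left(235 - -17\right) + 298 \cdot 386 = \left(235 + 17\right) + 115028 = 252 + 115028 = 115280$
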